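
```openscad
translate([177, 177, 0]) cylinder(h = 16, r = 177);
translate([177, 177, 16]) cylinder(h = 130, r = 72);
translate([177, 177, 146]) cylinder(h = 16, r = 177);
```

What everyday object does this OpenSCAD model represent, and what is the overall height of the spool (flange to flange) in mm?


A spool. The overall height is 162 mm.

Three coaxial cylinders, large–small–large — a spool. Two 16 mm flanges and a 130 mm core give 16 + 130 + 16 = 162 mm.


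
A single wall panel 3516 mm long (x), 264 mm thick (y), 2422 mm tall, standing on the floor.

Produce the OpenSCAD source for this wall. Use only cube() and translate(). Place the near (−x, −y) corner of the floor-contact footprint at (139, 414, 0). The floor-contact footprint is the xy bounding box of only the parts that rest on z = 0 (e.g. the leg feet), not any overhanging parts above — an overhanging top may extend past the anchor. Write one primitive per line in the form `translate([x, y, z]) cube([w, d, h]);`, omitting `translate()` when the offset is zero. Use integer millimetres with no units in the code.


translate([139, 414, 0]) cube([3516, 264, 2422]);


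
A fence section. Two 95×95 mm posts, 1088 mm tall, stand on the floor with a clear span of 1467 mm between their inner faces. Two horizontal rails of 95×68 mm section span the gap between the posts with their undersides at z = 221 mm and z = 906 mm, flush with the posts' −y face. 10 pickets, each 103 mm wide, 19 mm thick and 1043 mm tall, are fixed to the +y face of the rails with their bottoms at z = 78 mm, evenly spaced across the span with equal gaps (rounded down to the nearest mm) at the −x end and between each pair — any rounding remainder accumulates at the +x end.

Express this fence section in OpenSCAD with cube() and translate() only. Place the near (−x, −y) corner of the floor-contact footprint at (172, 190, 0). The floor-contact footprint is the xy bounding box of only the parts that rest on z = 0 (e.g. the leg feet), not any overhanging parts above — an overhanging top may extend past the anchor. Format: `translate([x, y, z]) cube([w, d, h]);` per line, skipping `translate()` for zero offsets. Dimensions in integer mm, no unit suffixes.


translate([172, 190, 0]) cube([95, 95, 1088]);
translate([1734, 190, 0]) cube([95, 95, 1088]);
translate([267, 190, 221]) cube([1467, 95, 68]);
translate([267, 190, 906]) cube([1467, 95, 68]);
translate([306, 285, 78]) cube([103, 19, 1043]);
translate([448, 285, 78]) cube([103, 19, 1043]);
translate([590, 285, 78]) cube([103, 19, 1043]);
translate([732, 285, 78]) cube([103, 19, 1043]);
translate([874, 285, 78]) cube([103, 19, 1043]);
translate([1016, 285, 78]) cube([103, 19, 1043]);
translate([1158, 285, 78]) cube([103, 19, 1043]);
translate([1300, 285, 78]) cube([103, 19, 1043]);
translate([1442, 285, 78]) cube([103, 19, 1043]);
translate([1584, 285, 78]) cube([103, 19, 1043]);


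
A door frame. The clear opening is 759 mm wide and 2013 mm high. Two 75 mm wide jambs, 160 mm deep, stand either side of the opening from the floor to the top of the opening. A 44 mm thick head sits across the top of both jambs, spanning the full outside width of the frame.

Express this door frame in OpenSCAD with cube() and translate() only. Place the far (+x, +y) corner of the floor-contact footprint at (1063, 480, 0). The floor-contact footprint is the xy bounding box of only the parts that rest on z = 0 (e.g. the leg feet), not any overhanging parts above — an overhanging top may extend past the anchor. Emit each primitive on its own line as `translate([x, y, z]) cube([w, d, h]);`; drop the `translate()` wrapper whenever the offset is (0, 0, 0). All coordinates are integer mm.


translate([154, 320, 0]) cube([75, 160, 2013]);
translate([988, 320, 0]) cube([75, 160, 2013]);
translate([154, 320, 2013]) cube([909, 160, 44]);


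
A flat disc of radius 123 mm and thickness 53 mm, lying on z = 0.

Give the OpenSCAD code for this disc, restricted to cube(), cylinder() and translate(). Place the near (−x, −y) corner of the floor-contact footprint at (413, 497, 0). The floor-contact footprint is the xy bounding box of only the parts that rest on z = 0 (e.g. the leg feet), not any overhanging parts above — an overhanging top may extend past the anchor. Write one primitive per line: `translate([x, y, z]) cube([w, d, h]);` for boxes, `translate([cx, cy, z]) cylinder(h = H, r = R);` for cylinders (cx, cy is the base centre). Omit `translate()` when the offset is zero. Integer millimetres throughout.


translate([536, 620, 0]) cylinder(h = 53, r = 123);


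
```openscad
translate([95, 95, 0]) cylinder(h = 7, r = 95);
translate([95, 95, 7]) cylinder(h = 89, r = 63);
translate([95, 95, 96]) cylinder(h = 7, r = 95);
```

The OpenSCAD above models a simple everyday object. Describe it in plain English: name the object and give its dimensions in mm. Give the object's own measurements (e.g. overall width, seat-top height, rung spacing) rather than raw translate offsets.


A spool: two coaxial disc flanges of radius 95 mm and thickness 7 mm, joined by a core cylinder of radius 63 mm and height 89 mm. The lower flange rests on z = 0 and the three cylinders share a vertical axis.


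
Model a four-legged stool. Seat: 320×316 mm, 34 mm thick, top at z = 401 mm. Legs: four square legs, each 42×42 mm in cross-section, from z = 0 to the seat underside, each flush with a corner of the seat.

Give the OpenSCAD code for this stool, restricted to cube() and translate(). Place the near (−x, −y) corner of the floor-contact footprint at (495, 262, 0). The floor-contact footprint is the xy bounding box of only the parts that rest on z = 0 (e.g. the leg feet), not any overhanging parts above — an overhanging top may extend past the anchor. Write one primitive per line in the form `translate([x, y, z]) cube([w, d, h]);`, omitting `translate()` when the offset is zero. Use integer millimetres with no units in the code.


// leg_h = 401 - 34 = 367
translate([495, 262, 367]) cube([320, 316, 34]);
translate([495, 262, 0]) cube([42, 42, 367]);
translate([773, 262, 0]) cube([42, 42, 367]);
translate([495, 536, 0]) cube([42, 42, 367]);
translate([773, 536, 0]) cube([42, 42, 367]);


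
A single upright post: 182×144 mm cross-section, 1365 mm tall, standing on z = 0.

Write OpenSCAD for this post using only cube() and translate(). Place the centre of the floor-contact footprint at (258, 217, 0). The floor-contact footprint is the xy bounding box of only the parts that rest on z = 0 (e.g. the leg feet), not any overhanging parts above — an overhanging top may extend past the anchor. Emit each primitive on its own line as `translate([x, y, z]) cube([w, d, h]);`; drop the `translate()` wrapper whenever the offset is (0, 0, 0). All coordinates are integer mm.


translate([167, 145, 0]) cube([182, 144, 1365]);


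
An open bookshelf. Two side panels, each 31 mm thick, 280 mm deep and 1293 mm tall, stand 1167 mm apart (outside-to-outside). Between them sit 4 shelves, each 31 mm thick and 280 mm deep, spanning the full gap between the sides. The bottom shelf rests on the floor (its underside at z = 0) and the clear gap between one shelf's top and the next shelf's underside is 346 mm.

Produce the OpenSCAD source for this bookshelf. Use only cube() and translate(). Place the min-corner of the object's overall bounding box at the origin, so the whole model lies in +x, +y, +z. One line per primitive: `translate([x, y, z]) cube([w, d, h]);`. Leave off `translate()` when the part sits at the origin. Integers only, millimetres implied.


cube([31, 280, 1293]);
translate([1136, 0, 0]) cube([31, 280, 1293]);
translate([31, 0, 0]) cube([1105, 280, 31]);
translate([31, 0, 377]) cube([1105, 280, 31]);
translate([31, 0, 754]) cube([1105, 280, 31]);
translate([31, 0, 1131]) cube([1105, 280, 31]);


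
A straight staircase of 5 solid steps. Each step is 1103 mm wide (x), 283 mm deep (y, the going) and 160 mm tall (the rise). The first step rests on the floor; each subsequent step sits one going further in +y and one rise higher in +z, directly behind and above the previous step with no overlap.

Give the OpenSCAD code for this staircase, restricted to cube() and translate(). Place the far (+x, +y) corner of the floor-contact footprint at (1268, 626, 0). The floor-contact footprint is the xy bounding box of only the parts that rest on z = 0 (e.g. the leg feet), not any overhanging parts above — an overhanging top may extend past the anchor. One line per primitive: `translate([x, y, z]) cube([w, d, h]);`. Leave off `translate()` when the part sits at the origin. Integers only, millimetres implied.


translate([165, 343, 0]) cube([1103, 283, 160]);
translate([165, 626, 160]) cube([1103, 283, 160]);
translate([165, 909, 320]) cube([1103, 283, 160]);
translate([165, 1192, 480]) cube([1103, 283, 160]);
translate([165, 1475, 640]) cube([1103, 283, 160]);


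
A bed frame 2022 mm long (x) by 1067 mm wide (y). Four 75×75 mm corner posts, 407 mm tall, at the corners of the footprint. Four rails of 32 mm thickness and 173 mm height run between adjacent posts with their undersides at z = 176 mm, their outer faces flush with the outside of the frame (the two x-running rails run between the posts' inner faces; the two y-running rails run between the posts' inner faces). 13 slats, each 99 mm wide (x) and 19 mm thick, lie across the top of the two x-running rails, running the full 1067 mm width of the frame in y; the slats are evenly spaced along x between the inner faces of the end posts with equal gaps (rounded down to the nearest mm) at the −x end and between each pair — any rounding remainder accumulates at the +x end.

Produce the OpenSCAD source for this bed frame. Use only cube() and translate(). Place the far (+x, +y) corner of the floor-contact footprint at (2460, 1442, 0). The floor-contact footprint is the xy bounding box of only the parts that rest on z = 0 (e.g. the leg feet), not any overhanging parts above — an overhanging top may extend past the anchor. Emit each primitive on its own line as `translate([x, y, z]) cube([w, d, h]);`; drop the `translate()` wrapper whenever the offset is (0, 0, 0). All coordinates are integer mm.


translate([438, 375, 0]) cube([75, 75, 407]);
translate([438, 1367, 0]) cube([75, 75, 407]);
translate([2385, 375, 0]) cube([75, 75, 407]);
translate([2385, 1367, 0]) cube([75, 75, 407]);
translate([513, 375, 176]) cube([1872, 32, 173]);
translate([513, 1410, 176]) cube([1872, 32, 173]);
translate([438, 450, 176]) cube([32, 917, 173]);
translate([2428, 450, 176]) cube([32, 917, 173]);
translate([554, 375, 349]) cube([99, 1067, 19]);
translate([694, 375, 349]) cube([99, 1067, 19]);
translate([834, 375, 349]) cube([99, 1067, 19]);
translate([974, 375, 349]) cube([99, 1067, 19]);
translate([1114, 375, 349]) cube([99, 1067, 19]);
translate([1254, 375, 349]) cube([99, 1067, 19]);
translate([1394, 375, 349]) cube([99, 1067, 19]);
translate([1534, 375, 349]) cube([99, 1067, 19]);
translate([1674, 375, 349]) cube([99, 1067, 19]);
translate([1814, 375, 349]) cube([99, 1067, 19]);
translate([1954, 375, 349]) cube([99, 1067, 19]);
translate([2094, 375, 349]) cube([99, 1067, 19]);
translate([2234, 375, 349]) cube([99, 1067, 19]);


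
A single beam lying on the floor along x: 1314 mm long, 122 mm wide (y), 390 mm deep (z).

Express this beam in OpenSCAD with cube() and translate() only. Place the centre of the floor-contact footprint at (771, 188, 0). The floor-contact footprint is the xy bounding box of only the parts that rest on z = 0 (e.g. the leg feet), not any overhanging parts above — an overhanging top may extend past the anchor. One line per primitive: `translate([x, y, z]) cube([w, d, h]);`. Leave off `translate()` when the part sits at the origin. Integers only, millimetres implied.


translate([114, 127, 0]) cube([1314, 122, 390]);


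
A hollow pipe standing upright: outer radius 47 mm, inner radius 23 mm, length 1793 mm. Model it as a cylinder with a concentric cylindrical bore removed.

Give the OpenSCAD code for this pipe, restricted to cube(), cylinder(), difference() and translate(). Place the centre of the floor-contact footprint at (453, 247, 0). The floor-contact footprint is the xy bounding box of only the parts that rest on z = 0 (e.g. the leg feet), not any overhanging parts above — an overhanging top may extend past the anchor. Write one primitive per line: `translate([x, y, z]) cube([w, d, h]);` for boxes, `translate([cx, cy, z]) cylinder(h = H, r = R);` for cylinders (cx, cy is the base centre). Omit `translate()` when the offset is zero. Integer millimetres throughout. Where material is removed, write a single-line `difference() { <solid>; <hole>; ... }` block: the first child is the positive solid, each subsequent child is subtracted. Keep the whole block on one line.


difference() { translate([453, 247, 0]) cylinder(h = 1793, r = 47); translate([453, 247, 0]) cylinder(h = 1793, r = 23); }


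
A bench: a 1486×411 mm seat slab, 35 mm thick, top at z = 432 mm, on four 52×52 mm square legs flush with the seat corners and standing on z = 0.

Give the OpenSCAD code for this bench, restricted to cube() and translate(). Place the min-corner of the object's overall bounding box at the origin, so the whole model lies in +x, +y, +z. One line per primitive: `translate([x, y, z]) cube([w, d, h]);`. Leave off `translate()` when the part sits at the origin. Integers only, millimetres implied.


translate([0, 0, 397]) cube([1486, 411, 35]);
cube([52, 52, 397]);
translate([0, 359, 0]) cube([52, 52, 397]);
translate([1434, 0, 0]) cube([52, 52, 397]);
translate([1434, 359, 0]) cube([52, 52, 397]);


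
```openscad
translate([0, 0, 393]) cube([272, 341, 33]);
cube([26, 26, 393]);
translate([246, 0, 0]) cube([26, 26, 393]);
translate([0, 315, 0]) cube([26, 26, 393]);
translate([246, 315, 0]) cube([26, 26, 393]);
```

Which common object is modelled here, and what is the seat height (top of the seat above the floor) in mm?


A stool. The seat height is 426 mm.

A 272×341×33 slab at z = 393 on four corner posts — a stool. The seat top is 393 + 33 = 426 mm.


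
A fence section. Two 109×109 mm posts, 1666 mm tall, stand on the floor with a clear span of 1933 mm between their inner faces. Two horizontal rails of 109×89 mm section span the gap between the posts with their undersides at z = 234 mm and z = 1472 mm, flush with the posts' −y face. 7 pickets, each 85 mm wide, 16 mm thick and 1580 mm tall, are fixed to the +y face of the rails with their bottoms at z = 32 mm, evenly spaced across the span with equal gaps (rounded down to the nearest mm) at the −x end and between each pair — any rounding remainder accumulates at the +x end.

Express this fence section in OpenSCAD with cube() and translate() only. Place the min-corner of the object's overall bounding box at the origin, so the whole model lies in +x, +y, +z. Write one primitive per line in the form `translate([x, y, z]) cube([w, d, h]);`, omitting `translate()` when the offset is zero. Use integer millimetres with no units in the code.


cube([109, 109, 1666]);
translate([2042, 0, 0]) cube([109, 109, 1666]);
translate([109, 0, 234]) cube([1933, 109, 89]);
translate([109, 0, 1472]) cube([1933, 109, 89]);
translate([276, 109, 32]) cube([85, 16, 1580]);
translate([528, 109, 32]) cube([85, 16, 1580]);
translate([780, 109, 32]) cube([85, 16, 1580]);
translate([1032, 109, 32]) cube([85, 16, 1580]);
translate([1284, 109, 32]) cube([85, 16, 1580]);
translate([1536, 109, 32]) cube([85, 16, 1580]);
translate([1788, 109, 32]) cube([85, 16, 1580]);


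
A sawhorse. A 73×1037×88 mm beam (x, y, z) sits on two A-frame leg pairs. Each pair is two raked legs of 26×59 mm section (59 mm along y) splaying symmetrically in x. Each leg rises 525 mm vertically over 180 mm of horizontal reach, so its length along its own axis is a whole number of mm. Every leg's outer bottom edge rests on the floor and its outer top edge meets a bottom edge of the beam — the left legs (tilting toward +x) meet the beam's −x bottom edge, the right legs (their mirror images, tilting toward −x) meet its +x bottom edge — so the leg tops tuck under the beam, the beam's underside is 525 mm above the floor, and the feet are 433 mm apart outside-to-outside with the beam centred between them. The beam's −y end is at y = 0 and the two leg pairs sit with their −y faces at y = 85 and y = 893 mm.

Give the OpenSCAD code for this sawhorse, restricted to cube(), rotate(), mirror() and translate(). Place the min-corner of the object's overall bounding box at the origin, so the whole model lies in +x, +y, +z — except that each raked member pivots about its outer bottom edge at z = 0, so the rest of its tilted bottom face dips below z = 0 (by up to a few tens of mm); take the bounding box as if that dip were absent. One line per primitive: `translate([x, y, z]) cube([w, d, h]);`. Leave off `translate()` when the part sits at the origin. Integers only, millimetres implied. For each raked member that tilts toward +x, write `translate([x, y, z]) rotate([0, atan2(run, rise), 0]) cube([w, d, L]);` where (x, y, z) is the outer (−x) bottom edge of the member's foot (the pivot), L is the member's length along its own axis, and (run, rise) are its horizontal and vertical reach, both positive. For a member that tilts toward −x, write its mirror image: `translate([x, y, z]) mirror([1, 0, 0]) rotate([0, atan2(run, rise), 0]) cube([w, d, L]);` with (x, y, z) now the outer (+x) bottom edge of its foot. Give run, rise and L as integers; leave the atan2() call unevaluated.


translate([180, 0, 525]) cube([73, 1037, 88]);
translate([0, 85, 0]) rotate([0, atan2(180, 525), 0]) cube([26, 59, 555]);
translate([433, 85, 0]) mirror([1, 0, 0]) rotate([0, atan2(180, 525), 0]) cube([26, 59, 555]);
translate([0, 893, 0]) rotate([0, atan2(180, 525), 0]) cube([26, 59, 555]);
translate([433, 893, 0]) mirror([1, 0, 0]) rotate([0, atan2(180, 525), 0]) cube([26, 59, 555]);


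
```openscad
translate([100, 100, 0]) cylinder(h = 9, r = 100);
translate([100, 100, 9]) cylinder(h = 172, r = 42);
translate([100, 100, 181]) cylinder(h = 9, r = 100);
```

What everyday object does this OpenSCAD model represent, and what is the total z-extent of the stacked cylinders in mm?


A spool. The overall height is 190 mm.

Three coaxial cylinders, large–small–large — a spool. Two 9 mm flanges and a 172 mm core give 9 + 172 + 9 = 190 mm.


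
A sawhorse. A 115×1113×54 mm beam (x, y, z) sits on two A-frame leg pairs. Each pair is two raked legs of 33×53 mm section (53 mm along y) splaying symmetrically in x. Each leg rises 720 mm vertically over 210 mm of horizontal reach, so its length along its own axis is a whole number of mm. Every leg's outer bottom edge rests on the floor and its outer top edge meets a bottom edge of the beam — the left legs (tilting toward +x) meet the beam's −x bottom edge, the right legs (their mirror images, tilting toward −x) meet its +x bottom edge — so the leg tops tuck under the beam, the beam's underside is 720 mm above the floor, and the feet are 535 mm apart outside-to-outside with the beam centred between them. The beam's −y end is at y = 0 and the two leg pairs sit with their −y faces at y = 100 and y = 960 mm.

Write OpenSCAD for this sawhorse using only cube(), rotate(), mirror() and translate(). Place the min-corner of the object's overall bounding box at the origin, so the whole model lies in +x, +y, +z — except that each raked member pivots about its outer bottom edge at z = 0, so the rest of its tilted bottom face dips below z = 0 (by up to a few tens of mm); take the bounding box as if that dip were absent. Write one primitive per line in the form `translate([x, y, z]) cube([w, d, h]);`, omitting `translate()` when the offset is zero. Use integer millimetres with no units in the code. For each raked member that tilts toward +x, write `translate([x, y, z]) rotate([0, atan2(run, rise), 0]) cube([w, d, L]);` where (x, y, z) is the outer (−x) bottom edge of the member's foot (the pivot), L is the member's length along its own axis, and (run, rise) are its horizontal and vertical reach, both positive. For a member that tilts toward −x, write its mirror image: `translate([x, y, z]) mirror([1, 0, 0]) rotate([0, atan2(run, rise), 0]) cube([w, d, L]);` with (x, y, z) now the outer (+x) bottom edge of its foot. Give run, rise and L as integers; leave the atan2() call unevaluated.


// leg length = √(210² + 720²) = 750
// right-leg outer foot x = 2·210 + 115 = 535
// beam min-corner = (210, 0, 720)
translate([210, 0, 720]) cube([115, 1113, 54]);
translate([0, 100, 0]) rotate([0, atan2(210, 720), 0]) cube([33, 53, 750]);
translate([535, 100, 0]) mirror([1, 0, 0]) rotate([0, atan2(210, 720), 0]) cube([33, 53, 750]);
translate([0, 960, 0]) rotate([0, atan2(210, 720), 0]) cube([33, 53, 750]);
translate([535, 960, 0]) mirror([1, 0, 0]) rotate([0, atan2(210, 720), 0]) cube([33, 53, 750]);


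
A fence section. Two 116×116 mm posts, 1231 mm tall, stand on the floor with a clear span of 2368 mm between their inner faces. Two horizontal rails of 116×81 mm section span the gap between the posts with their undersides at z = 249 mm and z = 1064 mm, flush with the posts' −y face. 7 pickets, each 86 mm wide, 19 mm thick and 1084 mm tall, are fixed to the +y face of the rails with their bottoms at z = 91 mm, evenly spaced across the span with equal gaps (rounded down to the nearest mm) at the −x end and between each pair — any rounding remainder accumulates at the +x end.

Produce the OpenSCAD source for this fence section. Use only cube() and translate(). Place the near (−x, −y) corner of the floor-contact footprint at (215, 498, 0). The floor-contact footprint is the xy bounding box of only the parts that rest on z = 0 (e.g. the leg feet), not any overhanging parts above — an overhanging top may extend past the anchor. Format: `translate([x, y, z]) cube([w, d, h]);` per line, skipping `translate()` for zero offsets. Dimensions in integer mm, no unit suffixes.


translate([215, 498, 0]) cube([116, 116, 1231]);
translate([2699, 498, 0]) cube([116, 116, 1231]);
translate([331, 498, 249]) cube([2368, 116, 81]);
translate([331, 498, 1064]) cube([2368, 116, 81]);
translate([551, 614, 91]) cube([86, 19, 1084]);
translate([857, 614, 91]) cube([86, 19, 1084]);
translate([1163, 614, 91]) cube([86, 19, 1084]);
translate([1469, 614, 91]) cube([86, 19, 1084]);
translate([1775, 614, 91]) cube([86, 19, 1084]);
translate([2081, 614, 91]) cube([86, 19, 1084]);
translate([2387, 614, 91]) cube([86, 19, 1084]);


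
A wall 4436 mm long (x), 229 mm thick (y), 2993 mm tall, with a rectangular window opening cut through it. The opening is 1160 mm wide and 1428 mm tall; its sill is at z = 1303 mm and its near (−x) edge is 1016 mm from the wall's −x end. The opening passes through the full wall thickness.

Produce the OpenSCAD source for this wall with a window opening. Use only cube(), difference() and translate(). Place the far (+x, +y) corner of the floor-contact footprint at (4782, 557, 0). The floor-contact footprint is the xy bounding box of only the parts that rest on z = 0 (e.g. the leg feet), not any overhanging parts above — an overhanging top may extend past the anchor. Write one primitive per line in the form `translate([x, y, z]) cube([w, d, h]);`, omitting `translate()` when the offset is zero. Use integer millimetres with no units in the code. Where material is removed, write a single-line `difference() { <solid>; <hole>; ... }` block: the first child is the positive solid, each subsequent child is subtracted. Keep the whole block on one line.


difference() { translate([346, 328, 0]) cube([4436, 229, 2993]); translate([1362, 328, 1303]) cube([1160, 229, 1428]); }


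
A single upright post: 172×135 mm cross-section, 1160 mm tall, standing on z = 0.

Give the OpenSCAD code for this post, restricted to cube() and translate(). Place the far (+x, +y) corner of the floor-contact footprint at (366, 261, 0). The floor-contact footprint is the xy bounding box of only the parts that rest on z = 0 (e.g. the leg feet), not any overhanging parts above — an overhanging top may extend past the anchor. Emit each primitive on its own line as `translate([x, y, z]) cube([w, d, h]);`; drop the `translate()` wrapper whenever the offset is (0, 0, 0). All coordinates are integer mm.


translate([194, 126, 0]) cube([172, 135, 1160]);


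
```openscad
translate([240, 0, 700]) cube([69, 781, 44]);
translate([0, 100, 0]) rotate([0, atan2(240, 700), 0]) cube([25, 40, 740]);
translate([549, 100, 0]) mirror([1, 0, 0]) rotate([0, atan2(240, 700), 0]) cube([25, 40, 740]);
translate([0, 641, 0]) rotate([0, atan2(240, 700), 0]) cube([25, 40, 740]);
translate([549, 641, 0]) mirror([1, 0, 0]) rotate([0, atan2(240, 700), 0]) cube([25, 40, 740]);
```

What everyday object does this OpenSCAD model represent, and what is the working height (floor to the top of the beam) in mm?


A sawhorse. The overall height is 744 mm.

A beam across two mirrored pairs of raked legs — a sawhorse. The beam's underside is at z = 700 (matching the legs' vertical rise in atan2(240, 700)) and the beam is 44 mm tall, so its top is at 700 + 44 = 744 mm. The raked legs top out at the beam's underside, so that is the highest point.


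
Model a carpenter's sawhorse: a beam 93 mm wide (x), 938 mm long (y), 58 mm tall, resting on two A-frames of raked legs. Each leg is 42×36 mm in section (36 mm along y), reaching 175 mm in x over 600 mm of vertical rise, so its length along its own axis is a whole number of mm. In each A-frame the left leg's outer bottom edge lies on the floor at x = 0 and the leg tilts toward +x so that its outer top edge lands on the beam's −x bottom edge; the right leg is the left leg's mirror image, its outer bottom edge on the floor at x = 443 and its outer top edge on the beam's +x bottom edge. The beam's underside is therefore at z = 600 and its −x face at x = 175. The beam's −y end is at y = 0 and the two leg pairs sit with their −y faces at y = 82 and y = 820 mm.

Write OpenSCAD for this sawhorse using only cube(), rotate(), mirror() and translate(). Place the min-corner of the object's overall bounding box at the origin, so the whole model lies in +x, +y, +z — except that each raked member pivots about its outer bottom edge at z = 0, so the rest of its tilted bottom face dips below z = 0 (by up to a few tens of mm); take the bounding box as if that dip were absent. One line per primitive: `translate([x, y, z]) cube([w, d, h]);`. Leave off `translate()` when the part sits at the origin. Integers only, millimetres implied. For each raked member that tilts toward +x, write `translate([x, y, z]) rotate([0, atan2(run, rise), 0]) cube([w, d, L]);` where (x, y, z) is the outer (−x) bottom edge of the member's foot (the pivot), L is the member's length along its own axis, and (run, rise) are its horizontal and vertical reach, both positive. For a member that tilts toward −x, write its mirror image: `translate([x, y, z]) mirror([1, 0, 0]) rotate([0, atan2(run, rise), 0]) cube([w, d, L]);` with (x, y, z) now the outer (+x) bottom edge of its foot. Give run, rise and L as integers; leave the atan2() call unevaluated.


translate([175, 0, 600]) cube([93, 938, 58]);
translate([0, 82, 0]) rotate([0, atan2(175, 600), 0]) cube([42, 36, 625]);
translate([443, 82, 0]) mirror([1, 0, 0]) rotate([0, atan2(175, 600), 0]) cube([42, 36, 625]);
translate([0, 820, 0]) rotate([0, atan2(175, 600), 0]) cube([42, 36, 625]);
translate([443, 820, 0]) mirror([1, 0, 0]) rotate([0, atan2(175, 600), 0]) cube([42, 36, 625]);


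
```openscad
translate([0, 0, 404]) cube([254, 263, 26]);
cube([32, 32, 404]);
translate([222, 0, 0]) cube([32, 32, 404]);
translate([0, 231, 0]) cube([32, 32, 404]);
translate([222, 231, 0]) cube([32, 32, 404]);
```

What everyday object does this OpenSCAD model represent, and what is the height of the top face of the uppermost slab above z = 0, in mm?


A stool. The seat height is 430 mm.

A 254×263×26 slab at z = 404 on four corner posts — a stool. The seat top is 404 + 26 = 430 mm.


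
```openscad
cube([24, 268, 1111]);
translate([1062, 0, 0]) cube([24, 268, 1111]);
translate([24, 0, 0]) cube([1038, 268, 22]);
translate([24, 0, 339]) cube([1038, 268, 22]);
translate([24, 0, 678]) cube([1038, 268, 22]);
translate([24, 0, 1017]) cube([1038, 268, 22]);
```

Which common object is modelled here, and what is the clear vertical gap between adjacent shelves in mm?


A bookshelf. The clear shelf gap is 317 mm.

Two tall side panels with 4 horizontal boards between them — a bookshelf. The first two shelf undersides are at z = 0 and z = 339; with shelf thickness 22, the clear gap is 339 − 0 − 22 = 317 mm.


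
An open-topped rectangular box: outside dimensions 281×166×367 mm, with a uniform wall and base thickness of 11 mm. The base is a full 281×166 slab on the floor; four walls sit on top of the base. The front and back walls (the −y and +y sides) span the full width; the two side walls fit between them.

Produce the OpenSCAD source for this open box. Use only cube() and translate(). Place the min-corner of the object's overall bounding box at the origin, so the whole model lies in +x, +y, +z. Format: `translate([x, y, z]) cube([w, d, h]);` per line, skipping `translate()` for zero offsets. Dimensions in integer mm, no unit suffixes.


cube([281, 166, 11]);
translate([0, 0, 11]) cube([281, 11, 356]);
translate([0, 155, 11]) cube([281, 11, 356]);
translate([0, 11, 11]) cube([11, 144, 356]);
translate([270, 11, 11]) cube([11, 144, 356]);


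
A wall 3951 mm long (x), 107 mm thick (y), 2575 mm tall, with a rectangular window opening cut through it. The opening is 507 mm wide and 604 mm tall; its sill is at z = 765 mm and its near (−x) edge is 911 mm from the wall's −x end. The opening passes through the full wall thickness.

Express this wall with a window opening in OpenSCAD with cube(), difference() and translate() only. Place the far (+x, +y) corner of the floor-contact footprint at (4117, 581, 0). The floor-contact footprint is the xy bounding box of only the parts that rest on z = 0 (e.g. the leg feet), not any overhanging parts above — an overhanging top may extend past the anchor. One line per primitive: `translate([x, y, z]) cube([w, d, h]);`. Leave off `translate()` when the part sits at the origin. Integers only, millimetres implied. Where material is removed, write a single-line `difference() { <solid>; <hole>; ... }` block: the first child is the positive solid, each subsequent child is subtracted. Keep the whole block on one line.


difference() { translate([166, 474, 0]) cube([3951, 107, 2575]); translate([1077, 474, 765]) cube([507, 107, 604]); }


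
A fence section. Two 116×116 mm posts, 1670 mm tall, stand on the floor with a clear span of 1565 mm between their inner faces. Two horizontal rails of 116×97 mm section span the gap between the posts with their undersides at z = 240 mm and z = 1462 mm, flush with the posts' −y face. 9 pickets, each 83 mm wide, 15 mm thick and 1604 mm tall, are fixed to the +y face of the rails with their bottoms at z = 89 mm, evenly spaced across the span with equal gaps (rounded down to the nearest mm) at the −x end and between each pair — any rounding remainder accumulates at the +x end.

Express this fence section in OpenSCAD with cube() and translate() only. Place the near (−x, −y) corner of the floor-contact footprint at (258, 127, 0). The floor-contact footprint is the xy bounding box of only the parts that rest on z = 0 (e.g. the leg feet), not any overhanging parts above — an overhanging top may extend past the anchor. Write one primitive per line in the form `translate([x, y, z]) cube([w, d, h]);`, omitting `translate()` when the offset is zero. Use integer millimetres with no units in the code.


translate([258, 127, 0]) cube([116, 116, 1670]);
translate([1939, 127, 0]) cube([116, 116, 1670]);
translate([374, 127, 240]) cube([1565, 116, 97]);
translate([374, 127, 1462]) cube([1565, 116, 97]);
translate([455, 243, 89]) cube([83, 15, 1604]);
translate([619, 243, 89]) cube([83, 15, 1604]);
translate([783, 243, 89]) cube([83, 15, 1604]);
translate([947, 243, 89]) cube([83, 15, 1604]);
translate([1111, 243, 89]) cube([83, 15, 1604]);
translate([1275, 243, 89]) cube([83, 15, 1604]);
translate([1439, 243, 89]) cube([83, 15, 1604]);
translate([1603, 243, 89]) cube([83, 15, 1604]);
translate([1767, 243, 89]) cube([83, 15, 1604]);


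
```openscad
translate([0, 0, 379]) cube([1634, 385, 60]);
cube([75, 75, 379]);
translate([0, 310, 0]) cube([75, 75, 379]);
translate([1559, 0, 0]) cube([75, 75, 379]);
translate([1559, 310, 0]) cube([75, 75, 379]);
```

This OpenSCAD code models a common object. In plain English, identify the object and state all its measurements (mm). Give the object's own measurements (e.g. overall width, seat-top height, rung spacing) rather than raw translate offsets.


A long wooden bench with a 1634 mm (x) × 385 mm (y) seat, 60 mm thick, its top surface 439 mm above the floor. Four 75 mm square legs at the seat corners, flush with the edges, run from z = 0 to the seat underside.


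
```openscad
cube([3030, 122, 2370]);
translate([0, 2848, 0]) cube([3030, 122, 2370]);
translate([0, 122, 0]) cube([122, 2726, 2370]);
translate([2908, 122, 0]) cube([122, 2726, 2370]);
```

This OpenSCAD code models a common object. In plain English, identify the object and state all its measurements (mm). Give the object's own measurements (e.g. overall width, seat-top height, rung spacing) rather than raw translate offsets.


The wall frame of a small rectangular building: four walls, each 2370 mm tall and 122 mm thick, enclosing a footprint 3030 mm (x) by 2970 mm (y) outside-to-outside, with no floor or roof. The front and back walls (the −y and +y sides) span the full width; the two side walls fit between them.


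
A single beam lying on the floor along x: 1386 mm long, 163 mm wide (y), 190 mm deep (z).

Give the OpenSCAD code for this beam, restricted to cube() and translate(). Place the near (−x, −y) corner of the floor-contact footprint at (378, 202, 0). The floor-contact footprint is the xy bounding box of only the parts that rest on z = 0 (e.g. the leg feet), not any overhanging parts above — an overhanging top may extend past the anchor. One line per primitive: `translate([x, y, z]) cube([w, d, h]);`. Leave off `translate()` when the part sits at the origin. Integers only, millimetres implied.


translate([378, 202, 0]) cube([1386, 163, 190]);


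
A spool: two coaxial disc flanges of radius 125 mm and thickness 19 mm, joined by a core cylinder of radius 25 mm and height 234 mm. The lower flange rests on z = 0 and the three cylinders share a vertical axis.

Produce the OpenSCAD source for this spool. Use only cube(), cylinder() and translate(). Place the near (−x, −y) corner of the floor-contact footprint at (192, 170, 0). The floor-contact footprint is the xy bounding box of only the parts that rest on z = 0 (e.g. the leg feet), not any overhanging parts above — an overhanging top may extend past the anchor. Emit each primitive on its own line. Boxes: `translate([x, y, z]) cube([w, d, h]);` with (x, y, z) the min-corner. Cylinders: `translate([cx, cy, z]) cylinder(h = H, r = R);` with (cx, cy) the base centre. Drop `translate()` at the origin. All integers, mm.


translate([317, 295, 0]) cylinder(h = 19, r = 125);
translate([317, 295, 19]) cylinder(h = 234, r = 25);
translate([317, 295, 253]) cylinder(h = 19, r = 125);


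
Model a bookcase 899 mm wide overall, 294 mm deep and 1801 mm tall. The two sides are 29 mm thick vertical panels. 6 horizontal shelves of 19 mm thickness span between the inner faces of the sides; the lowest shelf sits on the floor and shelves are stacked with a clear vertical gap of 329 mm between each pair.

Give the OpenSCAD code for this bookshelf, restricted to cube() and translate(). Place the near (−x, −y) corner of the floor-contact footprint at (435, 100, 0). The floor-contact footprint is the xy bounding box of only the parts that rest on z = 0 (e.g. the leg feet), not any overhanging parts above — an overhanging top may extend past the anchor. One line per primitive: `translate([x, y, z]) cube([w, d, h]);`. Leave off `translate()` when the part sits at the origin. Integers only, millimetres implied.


translate([435, 100, 0]) cube([29, 294, 1801]);
translate([1305, 100, 0]) cube([29, 294, 1801]);
translate([464, 100, 0]) cube([841, 294, 19]);
translate([464, 100, 348]) cube([841, 294, 19]);
translate([464, 100, 696]) cube([841, 294, 19]);
translate([464, 100, 1044]) cube([841, 294, 19]);
translate([464, 100, 1392]) cube([841, 294, 19]);
translate([464, 100, 1740]) cube([841, 294, 19]);


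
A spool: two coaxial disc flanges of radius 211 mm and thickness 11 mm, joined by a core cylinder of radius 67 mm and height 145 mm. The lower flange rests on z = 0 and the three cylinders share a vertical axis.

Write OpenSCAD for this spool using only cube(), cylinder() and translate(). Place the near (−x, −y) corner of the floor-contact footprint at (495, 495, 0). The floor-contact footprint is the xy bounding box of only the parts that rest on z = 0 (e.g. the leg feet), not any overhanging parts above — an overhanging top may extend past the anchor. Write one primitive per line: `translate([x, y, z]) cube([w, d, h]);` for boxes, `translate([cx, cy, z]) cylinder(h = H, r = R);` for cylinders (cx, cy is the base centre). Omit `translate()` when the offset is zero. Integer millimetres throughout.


translate([706, 706, 0]) cylinder(h = 11, r = 211);
translate([706, 706, 11]) cylinder(h = 145, r = 67);
translate([706, 706, 156]) cylinder(h = 11, r = 211);


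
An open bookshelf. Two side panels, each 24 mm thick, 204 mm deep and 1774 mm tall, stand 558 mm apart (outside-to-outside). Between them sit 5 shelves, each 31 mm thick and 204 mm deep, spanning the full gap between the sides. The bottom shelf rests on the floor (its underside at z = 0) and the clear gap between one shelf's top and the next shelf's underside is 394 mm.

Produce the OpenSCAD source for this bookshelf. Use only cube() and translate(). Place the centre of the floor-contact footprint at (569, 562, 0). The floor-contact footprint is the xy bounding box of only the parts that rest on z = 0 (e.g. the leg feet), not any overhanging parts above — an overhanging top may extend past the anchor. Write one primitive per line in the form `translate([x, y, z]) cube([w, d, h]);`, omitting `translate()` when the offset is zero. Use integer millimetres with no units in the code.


translate([290, 460, 0]) cube([24, 204, 1774]);
translate([824, 460, 0]) cube([24, 204, 1774]);
translate([314, 460, 0]) cube([510, 204, 31]);
translate([314, 460, 425]) cube([510, 204, 31]);
translate([314, 460, 850]) cube([510, 204, 31]);
translate([314, 460, 1275]) cube([510, 204, 31]);
translate([314, 460, 1700]) cube([510, 204, 31]);


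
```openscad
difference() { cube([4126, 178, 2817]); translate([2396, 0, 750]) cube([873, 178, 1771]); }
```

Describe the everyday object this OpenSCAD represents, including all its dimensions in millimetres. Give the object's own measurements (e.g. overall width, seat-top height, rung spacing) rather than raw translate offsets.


A wall 4126 mm long (x), 178 mm thick (y), 2817 mm tall, with a rectangular window opening cut through it. The opening is 873 mm wide and 1771 mm tall; its sill is at z = 750 mm and its near (−x) edge is 2396 mm from the wall's −x end. The opening passes through the full wall thickness.


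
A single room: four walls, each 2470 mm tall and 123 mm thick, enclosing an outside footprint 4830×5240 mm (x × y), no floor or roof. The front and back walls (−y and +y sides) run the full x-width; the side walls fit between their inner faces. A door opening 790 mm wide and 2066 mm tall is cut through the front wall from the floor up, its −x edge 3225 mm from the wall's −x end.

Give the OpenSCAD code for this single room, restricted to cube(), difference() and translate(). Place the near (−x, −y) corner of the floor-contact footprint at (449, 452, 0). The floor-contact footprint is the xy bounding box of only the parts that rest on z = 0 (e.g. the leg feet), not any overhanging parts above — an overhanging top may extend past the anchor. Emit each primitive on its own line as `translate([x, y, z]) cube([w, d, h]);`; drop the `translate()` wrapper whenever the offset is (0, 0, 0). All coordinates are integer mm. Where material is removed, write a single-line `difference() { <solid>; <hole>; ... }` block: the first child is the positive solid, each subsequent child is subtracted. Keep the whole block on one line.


difference() { translate([449, 452, 0]) cube([4830, 123, 2470]); translate([3674, 452, 0]) cube([790, 123, 2066]); }
translate([449, 5569, 0]) cube([4830, 123, 2470]);
translate([449, 575, 0]) cube([123, 4994, 2470]);
translate([5156, 575, 0]) cube([123, 4994, 2470]);
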